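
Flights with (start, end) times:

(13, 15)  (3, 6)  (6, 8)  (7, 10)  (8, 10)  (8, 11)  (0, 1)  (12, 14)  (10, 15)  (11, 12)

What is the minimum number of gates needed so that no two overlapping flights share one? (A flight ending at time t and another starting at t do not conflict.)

Count concurrent intervals with a sweep; the peak is the room count.
Events (time:±→running): 0:+→1 1:-→0 3:+→1 6:-→0 6:+→1 7:+→2 8:-→1 8:+→2 8:+→3 … peak 3.

3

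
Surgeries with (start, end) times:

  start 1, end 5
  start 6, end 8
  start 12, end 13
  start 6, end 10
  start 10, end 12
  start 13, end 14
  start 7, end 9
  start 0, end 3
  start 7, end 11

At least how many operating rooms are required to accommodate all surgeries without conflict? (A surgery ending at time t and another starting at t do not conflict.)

The answer is the maximum number of intervals overlapping at any instant.
Events (time:±→running): 0:+→1 1:+→2 3:-→1 5:-→0 6:+→1 6:+→2 7:+→3 7:+→4 … peak 4.

4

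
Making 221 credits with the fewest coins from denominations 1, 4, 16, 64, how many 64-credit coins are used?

221 − 3×64→29 − 1×16→13 − 3×4→1 − 1×1→0
Count of 64: 3

3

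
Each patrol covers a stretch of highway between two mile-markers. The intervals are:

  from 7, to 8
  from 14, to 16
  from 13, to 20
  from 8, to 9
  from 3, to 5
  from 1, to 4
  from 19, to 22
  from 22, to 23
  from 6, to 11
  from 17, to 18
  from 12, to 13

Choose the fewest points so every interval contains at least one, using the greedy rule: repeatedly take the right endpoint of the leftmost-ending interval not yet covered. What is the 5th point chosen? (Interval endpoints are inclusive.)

18

Process intervals by earliest right end; each time one isn't hit yet, stab at its right endpoint.
By right end: [1,4]  [3,5]  [7,8]  [8,9]  [6,11]  [12,13]  [14,16]  [17,18]  [13,20]  [19,22]  [22,23]
[1,4] uncovered → point at 4; [7,8] uncovered → point at 8; [12,13] uncovered → point at 13; [14,16] uncovered → point at 16; [17,18] uncovered → point at 18; [19,22] uncovered → point at 22.
Points: 4, 8, 13, 16, 18, 22 (6 total).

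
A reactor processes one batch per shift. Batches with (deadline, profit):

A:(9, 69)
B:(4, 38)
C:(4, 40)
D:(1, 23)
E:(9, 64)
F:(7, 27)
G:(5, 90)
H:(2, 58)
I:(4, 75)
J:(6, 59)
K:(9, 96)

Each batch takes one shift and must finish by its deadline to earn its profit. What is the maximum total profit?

By profit: K(d9,96), G(d5,90), I(d4,75), A(d9,69), E(d9,64), J(d6,59), H(d2,58), C(d4,40), B(d4,38), F(d7,27), D(d1,23)
K→slot 9; G→slot 5; I→slot 4; A→slot 8; E→slot 7; J→slot 6; H→slot 2; C→slot 3; B→slot 1; F skipped; D skipped.
Profit = 38 + 58 + 40 + 75 + 90 + 59 + 64 + 69 + 96 = 589

589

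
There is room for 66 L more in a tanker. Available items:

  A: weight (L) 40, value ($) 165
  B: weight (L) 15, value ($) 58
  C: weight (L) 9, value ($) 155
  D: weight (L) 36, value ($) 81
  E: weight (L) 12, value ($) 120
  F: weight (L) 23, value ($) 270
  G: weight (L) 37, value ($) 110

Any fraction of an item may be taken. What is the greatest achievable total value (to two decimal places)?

Greedy by value/weight ratio, highest first.
Order: C (155/9=17.22) > F (270/23=11.74) > E (120/12=10.00) > A (165/40=4.12) > B (58/15=3.87) > G (110/37=2.97) > D (81/36=2.25)
Fill: take C (9 @ 155) → take F (23 @ 270) → take E (12 @ 120) → take 22/40 of A → 90.75; 66/66 used.
Total value = 635.75

635.75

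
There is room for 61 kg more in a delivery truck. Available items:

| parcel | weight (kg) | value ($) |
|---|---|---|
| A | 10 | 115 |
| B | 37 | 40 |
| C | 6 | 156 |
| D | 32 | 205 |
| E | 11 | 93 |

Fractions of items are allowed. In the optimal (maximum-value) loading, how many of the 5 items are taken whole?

4

Ratios (sorted): C 26.00, A 11.50, E 8.45, D 6.41, B 1.08
take C (6 @ 156); take A (10 @ 115); take E (11 @ 93); take D (32 @ 205); take 2/37 of B → 2.16. Capacity used 61/61.
4 item(s) taken whole; one partial (take 2/37 of B).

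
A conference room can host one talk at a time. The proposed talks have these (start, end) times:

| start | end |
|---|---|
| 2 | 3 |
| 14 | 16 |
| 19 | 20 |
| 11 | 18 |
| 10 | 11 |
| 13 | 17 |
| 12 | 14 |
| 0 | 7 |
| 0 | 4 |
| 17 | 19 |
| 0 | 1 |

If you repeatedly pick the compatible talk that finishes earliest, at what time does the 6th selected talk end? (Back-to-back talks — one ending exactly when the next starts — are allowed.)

Greedy by earliest finish: after sorting by end time, pick each interval compatible with the last pick.
By end time: (0,1), (2,3), (0,4), (0,7), (10,11), (12,14), (14,16), (13,17), (11,18), (17,19), (19,20).
Pick (0,1); next start ≥ 1 → (2,3); next start ≥ 3 → (10,11); next start ≥ 11 → (12,14); next start ≥ 14 → (14,16); next start ≥ 16 → (17,19); next start ≥ 19 → (19,20).
Selected: (0,1) (2,3) (10,11) (12,14) (14,16) (17,19) (19,20)

19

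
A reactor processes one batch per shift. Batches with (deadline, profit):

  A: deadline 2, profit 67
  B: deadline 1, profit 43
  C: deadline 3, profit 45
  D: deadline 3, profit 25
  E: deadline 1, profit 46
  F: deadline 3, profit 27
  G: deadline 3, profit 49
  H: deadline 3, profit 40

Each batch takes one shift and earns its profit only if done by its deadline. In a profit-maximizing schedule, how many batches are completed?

Sort by profit descending; place each in the latest free slot ≤ its deadline.
By profit: A(d2,67), G(d3,49), E(d1,46), C(d3,45), B(d1,43), H(d3,40), F(d3,27), D(d3,25)
A→slot 2; G→slot 3; E→slot 1; C skipped; B skipped; H skipped; F skipped; D skipped.
3 of 8 scheduled.

3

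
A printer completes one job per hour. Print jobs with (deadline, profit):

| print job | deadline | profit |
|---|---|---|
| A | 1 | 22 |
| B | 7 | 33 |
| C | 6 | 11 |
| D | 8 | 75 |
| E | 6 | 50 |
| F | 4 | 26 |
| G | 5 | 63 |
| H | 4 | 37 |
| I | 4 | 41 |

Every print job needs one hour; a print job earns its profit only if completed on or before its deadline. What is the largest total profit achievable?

Sort by profit descending; place each in the latest free slot ≤ its deadline.
By profit: D(d8,75), G(d5,63), E(d6,50), I(d4,41), H(d4,37), B(d7,33), F(d4,26), A(d1,22), C(d6,11)
D→slot 8; G→slot 5; E→slot 6; I→slot 4; H→slot 3; B→slot 7; F→slot 2; A→slot 1; C skipped.
Profit = 22 + 26 + 37 + 41 + 63 + 50 + 33 + 75 = 347

347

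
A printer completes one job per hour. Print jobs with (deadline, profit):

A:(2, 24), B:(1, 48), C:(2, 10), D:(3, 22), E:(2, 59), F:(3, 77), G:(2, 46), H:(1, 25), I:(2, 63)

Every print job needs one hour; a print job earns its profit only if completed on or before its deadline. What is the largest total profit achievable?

199

Profit order: F=77 I=63 E=59 B=48 G=46 H=25 A=24 D=22 C=10
Assign: F→slot 3, I→slot 2, E→slot 1, B skipped, G skipped, H skipped, A skipped, D skipped, C skipped.
Slots: [1:E] [2:I] [3:F]
Profit = 59 + 63 + 77 = 199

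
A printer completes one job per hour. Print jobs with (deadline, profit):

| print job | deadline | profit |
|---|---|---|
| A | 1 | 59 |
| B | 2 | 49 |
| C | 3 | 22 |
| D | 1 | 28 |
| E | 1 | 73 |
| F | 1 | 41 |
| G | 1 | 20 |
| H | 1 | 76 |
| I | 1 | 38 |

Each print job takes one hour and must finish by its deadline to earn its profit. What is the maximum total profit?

Sort by profit descending; place each in the latest free slot ≤ its deadline.
By profit: H(d1,76), E(d1,73), A(d1,59), B(d2,49), F(d1,41), I(d1,38), D(d1,28), C(d3,22), G(d1,20)
H→slot 1; E skipped; A skipped; B→slot 2; F skipped; I skipped; D skipped; C→slot 3; G skipped.
Profit = 76 + 49 + 22 = 147

147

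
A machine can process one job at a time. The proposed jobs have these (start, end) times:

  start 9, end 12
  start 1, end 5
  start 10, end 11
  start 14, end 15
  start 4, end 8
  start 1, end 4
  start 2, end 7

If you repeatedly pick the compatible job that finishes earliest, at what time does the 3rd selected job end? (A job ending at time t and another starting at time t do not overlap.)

11

By end time: (1,4), (1,5), (2,7), (4,8), (10,11), (9,12), (14,15).
Pick (1,4); next start ≥ 4 → (4,8); next start ≥ 8 → (10,11); next start ≥ 11 → (14,15).
Selected: (1,4) (4,8) (10,11) (14,15)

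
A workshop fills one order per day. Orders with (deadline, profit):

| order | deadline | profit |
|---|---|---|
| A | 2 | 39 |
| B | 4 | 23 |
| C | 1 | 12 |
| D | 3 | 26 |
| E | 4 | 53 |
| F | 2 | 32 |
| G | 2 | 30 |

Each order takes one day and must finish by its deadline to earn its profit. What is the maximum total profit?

150

Take jobs in profit order; each goes to the latest open slot no later than its deadline.
Profit order: E=53 A=39 F=32 G=30 D=26 B=23 C=12
Assign: E→slot 4, A→slot 2, F→slot 1, G skipped, D→slot 3, B skipped, C skipped.
Slots: [1:F] [2:A] [3:D] [4:E]
Profit = 32 + 39 + 26 + 53 = 150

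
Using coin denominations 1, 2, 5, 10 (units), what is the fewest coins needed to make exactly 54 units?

Use the largest denomination that fits, subtract, and repeat.
54 = 5×10 + 2×2
Total coins = 5 + 2 = 7

7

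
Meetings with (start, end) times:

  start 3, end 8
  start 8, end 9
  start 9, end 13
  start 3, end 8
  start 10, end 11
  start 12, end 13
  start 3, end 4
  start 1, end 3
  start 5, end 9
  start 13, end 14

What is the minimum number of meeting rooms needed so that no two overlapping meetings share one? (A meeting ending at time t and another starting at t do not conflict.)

3

The answer is the maximum number of intervals overlapping at any instant.
Events (time:±→running): 1:+→1 3:-→0 3:+→1 3:+→2 3:+→3 … peak 3.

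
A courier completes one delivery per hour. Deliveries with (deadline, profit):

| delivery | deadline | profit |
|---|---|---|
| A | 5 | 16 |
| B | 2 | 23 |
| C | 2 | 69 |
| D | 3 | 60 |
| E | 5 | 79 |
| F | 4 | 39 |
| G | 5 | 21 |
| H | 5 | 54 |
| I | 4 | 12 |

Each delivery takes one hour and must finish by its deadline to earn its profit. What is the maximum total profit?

301

By profit: E(d5,79), C(d2,69), D(d3,60), H(d5,54), F(d4,39), B(d2,23), G(d5,21), A(d5,16), I(d4,12)
E→slot 5; C→slot 2; D→slot 3; H→slot 4; F→slot 1; B skipped; G skipped; A skipped; I skipped.
Profit = 39 + 69 + 60 + 54 + 79 = 301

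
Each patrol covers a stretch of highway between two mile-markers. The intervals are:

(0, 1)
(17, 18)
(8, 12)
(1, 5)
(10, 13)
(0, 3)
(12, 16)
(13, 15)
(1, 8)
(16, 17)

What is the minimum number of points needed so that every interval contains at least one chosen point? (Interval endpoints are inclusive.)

4

Process intervals by earliest right end; each time one isn't hit yet, stab at its right endpoint.
By right end: [0,1]  [0,3]  [1,5]  [1,8]  [8,12]  [10,13]  [13,15]  [12,16]  [16,17]  [17,18]
[0,1] uncovered → point at 1; [8,12] uncovered → point at 12; [13,15] uncovered → point at 15; [16,17] uncovered → point at 17.
Points: 1, 12, 15, 17 (4 total).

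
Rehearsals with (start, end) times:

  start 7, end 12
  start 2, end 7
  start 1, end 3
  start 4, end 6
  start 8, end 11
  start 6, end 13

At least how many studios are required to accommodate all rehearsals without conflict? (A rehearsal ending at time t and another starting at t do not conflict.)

3

The answer is the maximum number of intervals overlapping at any instant.
starts: [1, 2, 4, 6, 7, 8]
ends:   [3, 6, 7, 11, 12, 13]
s1→1 s2→2 e3→1 s4→2 e6→1 s6→2 e7→1 s7→2 s8→3  — peak 3.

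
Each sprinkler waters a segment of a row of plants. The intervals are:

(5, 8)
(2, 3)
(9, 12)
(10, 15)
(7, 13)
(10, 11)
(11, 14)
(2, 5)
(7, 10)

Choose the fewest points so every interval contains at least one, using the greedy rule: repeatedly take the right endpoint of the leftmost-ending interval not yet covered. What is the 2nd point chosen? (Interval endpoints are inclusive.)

Process intervals by earliest right end; each time one isn't hit yet, stab at its right endpoint.
By right end: [2,3]  [2,5]  [5,8]  [7,10]  [10,11]  [9,12]  [7,13]  [11,14]  [10,15]
[2,3] uncovered → point at 3; [5,8] uncovered → point at 8; [10,11] uncovered → point at 11.
Points: 3, 8, 11 (3 total).

8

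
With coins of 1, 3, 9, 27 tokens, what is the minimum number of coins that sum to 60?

Greedy: take as many of the largest coin as possible, then repeat with the remainder.
60 = 2×27 + 2×3
Total coins = 2 + 2 = 4

4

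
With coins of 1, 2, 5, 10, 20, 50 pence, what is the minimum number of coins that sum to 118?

Use the largest denomination that fits, subtract, and repeat.
118 − 2×50→18 − 1×10→8 − 1×5→3 − 1×2→1 − 1×1→0
Total coins = 2 + 1 + 1 + 1 + 1 = 6

6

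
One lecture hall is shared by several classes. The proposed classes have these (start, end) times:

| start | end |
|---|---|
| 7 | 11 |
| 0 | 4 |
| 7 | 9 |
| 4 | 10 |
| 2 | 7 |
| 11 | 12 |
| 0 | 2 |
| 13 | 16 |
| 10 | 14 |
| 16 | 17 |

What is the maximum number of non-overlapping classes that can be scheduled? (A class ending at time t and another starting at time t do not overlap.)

6

Sorted by end: (0,2)  (0,4)  (2,7)  (7,9)  (4,10)  (7,11)  (11,12)  (10,14)  (13,16)  (16,17)
take (0,2); take (2,7); take (7,9); skip (4,10); take (11,12); take (13,16); take (16,17).
Selected 6 classes.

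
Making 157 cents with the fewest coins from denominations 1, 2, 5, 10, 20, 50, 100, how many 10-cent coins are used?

Use the largest denomination that fits, subtract, and repeat.
157 = 1×100 + 1×50 + 1×5 + 1×2
Count of 10: 0

0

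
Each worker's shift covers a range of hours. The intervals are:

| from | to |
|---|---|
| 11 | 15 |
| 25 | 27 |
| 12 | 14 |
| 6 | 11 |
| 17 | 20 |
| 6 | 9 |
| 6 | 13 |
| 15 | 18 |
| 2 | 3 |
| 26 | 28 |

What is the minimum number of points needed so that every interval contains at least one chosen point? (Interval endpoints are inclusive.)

5

Sorted: [2,3] [6,9] [6,11] [6,13] [12,14] [11,15] [15,18] [17,20] [25,27] [26,28]
{[2,3]} hit by 3; {[6,9],[6,11],[6,13]} hit by 9; {[12,14],[11,15]} hit by 14; {[15,18],[17,20]} hit by 18; {[25,27],[26,28]} hit by 27.
Points: 3, 9, 14, 18, 27 (5 total).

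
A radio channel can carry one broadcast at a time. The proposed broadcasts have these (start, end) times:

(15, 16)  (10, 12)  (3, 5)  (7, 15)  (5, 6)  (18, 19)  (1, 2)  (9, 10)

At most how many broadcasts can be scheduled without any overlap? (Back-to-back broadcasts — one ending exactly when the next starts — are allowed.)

7

Greedy by earliest finish: after sorting by end time, pick each interval compatible with the last pick.
By end time: (1,2), (3,5), (5,6), (9,10), (10,12), (7,15), (15,16), (18,19).
Pick (1,2); next start ≥ 2 → (3,5); next start ≥ 5 → (5,6); next start ≥ 6 → (9,10); next start ≥ 10 → (10,12); next start ≥ 12 → (15,16); next start ≥ 16 → (18,19).
Selected 7 broadcasts.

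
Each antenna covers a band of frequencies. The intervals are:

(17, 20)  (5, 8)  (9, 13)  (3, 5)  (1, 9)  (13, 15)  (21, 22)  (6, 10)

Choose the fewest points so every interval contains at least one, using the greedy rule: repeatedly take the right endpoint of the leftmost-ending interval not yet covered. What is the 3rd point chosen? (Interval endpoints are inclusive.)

15

Process intervals by earliest right end; each time one isn't hit yet, stab at its right endpoint.
By right end: [3,5]  [5,8]  [1,9]  [6,10]  [9,13]  [13,15]  [17,20]  [21,22]
[3,5] uncovered → point at 5; [6,10] uncovered → point at 10; [13,15] uncovered → point at 15; [17,20] uncovered → point at 20; [21,22] uncovered → point at 22.
Points: 5, 10, 15, 20, 22 (5 total).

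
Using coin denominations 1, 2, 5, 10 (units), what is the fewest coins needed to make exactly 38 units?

Greedy: take as many of the largest coin as possible, then repeat with the remainder.
38 − 3×10→8 − 1×5→3 − 1×2→1 − 1×1→0
Total coins = 3 + 1 + 1 + 1 = 6

6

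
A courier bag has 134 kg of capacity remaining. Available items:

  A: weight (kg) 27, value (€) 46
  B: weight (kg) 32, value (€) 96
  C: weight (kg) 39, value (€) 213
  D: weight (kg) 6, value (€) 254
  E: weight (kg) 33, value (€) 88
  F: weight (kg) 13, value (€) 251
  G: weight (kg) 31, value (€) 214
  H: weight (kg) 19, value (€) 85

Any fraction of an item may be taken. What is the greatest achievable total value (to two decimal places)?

1095.00

Order: D (254/6=42.33) > F (251/13=19.31) > G (214/31=6.90) > C (213/39=5.46) > H (85/19=4.47) > B (96/32=3.00) > E (88/33=2.67) > A (46/27=1.70)
Fill: take D (6 @ 254) → take F (13 @ 251) → take G (31 @ 214) → take C (39 @ 213) → take H (19 @ 85) → take 26/32 of B → 78.00; 134/134 used.
Total value = 1095.00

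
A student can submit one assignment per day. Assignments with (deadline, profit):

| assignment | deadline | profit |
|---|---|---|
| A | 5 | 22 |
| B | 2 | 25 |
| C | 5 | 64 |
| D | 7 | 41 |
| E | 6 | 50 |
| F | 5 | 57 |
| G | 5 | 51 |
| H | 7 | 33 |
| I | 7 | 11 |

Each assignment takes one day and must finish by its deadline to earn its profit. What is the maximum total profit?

321

Take jobs in profit order; each goes to the latest open slot no later than its deadline.
Profit order: C=64 F=57 G=51 E=50 D=41 H=33 B=25 A=22 I=11
Assign: C→slot 5, F→slot 4, G→slot 3, E→slot 6, D→slot 7, H→slot 2, B→slot 1, A skipped, I skipped.
Slots: [1:B] [2:H] [3:G] [4:F] [5:C] [6:E] [7:D]
Profit = 25 + 33 + 51 + 57 + 64 + 50 + 41 = 321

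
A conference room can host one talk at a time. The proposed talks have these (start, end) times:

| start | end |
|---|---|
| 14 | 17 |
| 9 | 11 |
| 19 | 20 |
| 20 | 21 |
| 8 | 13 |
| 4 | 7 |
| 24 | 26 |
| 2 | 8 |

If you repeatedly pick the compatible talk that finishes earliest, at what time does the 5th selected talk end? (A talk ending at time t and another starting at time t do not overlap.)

21

By end time: (4,7), (2,8), (9,11), (8,13), (14,17), (19,20), (20,21), (24,26).
Pick (4,7); next start ≥ 7 → (9,11); next start ≥ 11 → (14,17); next start ≥ 17 → (19,20); next start ≥ 20 → (20,21); next start ≥ 21 → (24,26).
Selected: (4,7) (9,11) (14,17) (19,20) (20,21) (24,26)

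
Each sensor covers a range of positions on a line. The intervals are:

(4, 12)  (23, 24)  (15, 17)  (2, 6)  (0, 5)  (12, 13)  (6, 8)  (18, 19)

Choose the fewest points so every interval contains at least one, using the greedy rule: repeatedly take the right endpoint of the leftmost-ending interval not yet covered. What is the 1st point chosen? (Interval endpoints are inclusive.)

5

Sort by right endpoint; whenever an interval is uncovered, place a point at its right end.
By right end: [0,5]  [2,6]  [6,8]  [4,12]  [12,13]  [15,17]  [18,19]  [23,24]
[0,5] uncovered → point at 5; [6,8] uncovered → point at 8; [12,13] uncovered → point at 13; [15,17] uncovered → point at 17; [18,19] uncovered → point at 19; [23,24] uncovered → point at 24.
Points: 5, 8, 13, 17, 19, 24 (6 total).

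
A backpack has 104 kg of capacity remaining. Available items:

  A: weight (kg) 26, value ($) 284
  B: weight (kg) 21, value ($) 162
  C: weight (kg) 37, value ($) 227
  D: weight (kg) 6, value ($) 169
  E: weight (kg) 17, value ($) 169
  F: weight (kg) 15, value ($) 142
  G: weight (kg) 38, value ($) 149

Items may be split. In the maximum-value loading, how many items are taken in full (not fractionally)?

Sort by value per unit weight and fill in that order.
Order: D (169/6=28.17) > A (284/26=10.92) > E (169/17=9.94) > F (142/15=9.47) > B (162/21=7.71) > C (227/37=6.14) > G (149/38=3.92)
Fill: take D (6 @ 169) → take A (26 @ 284) → take E (17 @ 169) → take F (15 @ 142) → take B (21 @ 162) → take 19/37 of C → 116.57; 104/104 used.
5 item(s) taken whole; one partial (take 19/37 of C).

5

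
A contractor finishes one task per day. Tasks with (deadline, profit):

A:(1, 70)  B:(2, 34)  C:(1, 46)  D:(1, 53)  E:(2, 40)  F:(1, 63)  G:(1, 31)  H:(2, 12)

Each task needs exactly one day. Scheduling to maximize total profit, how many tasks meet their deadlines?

2

Sort by profit descending; place each in the latest free slot ≤ its deadline.
By profit: A(d1,70), F(d1,63), D(d1,53), C(d1,46), E(d2,40), B(d2,34), G(d1,31), H(d2,12)
A→slot 1; F skipped; D skipped; C skipped; E→slot 2; B skipped; G skipped; H skipped.
2 of 8 scheduled.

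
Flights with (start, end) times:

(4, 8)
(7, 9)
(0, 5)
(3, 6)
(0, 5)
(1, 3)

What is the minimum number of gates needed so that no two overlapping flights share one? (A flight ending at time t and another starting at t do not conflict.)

4

Count concurrent intervals with a sweep; the peak is the room count.
Events (time:±→running): 0:+→1 0:+→2 1:+→3 3:-→2 3:+→3 4:+→4 … peak 4.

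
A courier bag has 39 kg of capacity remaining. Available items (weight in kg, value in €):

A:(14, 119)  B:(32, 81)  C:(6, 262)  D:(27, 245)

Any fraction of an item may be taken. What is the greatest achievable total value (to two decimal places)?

Sort by value per unit weight and fill in that order.
Order: C (262/6=43.67) > D (245/27=9.07) > A (119/14=8.50) > B (81/32=2.53)
Fill: take C (6 @ 262) → take D (27 @ 245) → take 6/14 of A → 51.00; 39/39 used.
Total value = 558.00

558.00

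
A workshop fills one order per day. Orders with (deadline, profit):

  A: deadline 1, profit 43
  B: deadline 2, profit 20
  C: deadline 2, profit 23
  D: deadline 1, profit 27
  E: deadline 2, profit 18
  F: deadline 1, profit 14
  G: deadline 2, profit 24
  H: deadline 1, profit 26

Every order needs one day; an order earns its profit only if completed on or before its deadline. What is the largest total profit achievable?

By profit: A(d1,43), D(d1,27), H(d1,26), G(d2,24), C(d2,23), B(d2,20), E(d2,18), F(d1,14)
A→slot 1; D skipped; H skipped; G→slot 2; C skipped; B skipped; E skipped; F skipped.
Profit = 43 + 24 = 67

67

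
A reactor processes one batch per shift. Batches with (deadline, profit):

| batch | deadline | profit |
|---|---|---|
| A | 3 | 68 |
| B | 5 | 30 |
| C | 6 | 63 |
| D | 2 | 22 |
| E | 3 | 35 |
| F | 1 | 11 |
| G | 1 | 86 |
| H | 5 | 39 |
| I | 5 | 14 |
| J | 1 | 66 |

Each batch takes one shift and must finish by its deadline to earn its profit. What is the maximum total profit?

Take jobs in profit order; each goes to the latest open slot no later than its deadline.
By profit: G(d1,86), A(d3,68), J(d1,66), C(d6,63), H(d5,39), E(d3,35), B(d5,30), D(d2,22), I(d5,14), F(d1,11)
G→slot 1; A→slot 3; J skipped; C→slot 6; H→slot 5; E→slot 2; B→slot 4; D skipped; I skipped; F skipped.
Profit = 86 + 35 + 68 + 30 + 39 + 63 = 321

321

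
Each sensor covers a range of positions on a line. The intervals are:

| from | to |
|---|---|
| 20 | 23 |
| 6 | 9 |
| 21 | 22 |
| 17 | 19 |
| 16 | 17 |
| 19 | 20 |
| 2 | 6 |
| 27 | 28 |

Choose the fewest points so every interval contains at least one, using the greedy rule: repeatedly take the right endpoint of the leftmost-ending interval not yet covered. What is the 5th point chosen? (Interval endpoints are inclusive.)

28

Process intervals by earliest right end; each time one isn't hit yet, stab at its right endpoint.
Sorted: [2,6] [6,9] [16,17] [17,19] [19,20] [21,22] [20,23] [27,28]
{[2,6],[6,9]} hit by 6; {[16,17],[17,19]} hit by 17; {[19,20]} hit by 20; {[21,22],[20,23]} hit by 22; {[27,28]} hit by 28.
Points: 6, 17, 20, 22, 28 (5 total).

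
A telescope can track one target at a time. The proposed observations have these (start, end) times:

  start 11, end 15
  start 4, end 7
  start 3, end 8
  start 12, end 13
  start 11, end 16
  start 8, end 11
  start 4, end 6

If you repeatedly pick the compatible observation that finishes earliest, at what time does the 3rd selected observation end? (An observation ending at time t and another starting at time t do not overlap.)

Sorted by end: (4,6)  (4,7)  (3,8)  (8,11)  (12,13)  (11,15)  (11,16)
take (4,6); skip (4,7); take (8,11); take (12,13).
Selected: (4,6) (8,11) (12,13)

13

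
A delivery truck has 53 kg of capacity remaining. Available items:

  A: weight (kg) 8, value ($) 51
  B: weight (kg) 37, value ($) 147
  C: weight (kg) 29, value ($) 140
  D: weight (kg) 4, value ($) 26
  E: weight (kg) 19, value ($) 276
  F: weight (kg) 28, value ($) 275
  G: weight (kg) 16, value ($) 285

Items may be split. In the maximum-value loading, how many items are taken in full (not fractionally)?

2

Ratios (sorted): G 17.81, E 14.53, F 9.82, D 6.50, A 6.38, C 4.83, B 3.97
take G (16 @ 285); take E (19 @ 276); take 18/28 of F → 176.79. Capacity used 53/53.
2 item(s) taken whole; one partial (take 18/28 of F).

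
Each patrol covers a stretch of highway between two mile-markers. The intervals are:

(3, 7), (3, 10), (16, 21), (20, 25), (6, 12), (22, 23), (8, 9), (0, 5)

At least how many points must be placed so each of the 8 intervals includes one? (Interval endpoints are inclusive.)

Sorted: [0,5] [3,7] [8,9] [3,10] [6,12] [16,21] [22,23] [20,25]
{[0,5],[3,7]} hit by 5; {[8,9],[3,10],[6,12]} hit by 9; {[16,21]} hit by 21; {[22,23],[20,25]} hit by 23.
Points: 5, 9, 21, 23 (4 total).

4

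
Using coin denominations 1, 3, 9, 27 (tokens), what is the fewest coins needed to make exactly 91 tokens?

5

91 = 3×27 + 1×9 + 1×1
Total coins = 3 + 1 + 1 = 5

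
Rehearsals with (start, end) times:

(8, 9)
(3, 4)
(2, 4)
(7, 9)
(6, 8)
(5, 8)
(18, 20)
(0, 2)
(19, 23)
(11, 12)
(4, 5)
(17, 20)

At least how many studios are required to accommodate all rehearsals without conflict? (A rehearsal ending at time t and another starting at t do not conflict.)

Events (time:±→running): 0:+→1 2:-→0 2:+→1 3:+→2 4:-→1 4:-→0 4:+→1 5:-→0 5:+→1 6:+→2 7:+→3 … peak 3.

3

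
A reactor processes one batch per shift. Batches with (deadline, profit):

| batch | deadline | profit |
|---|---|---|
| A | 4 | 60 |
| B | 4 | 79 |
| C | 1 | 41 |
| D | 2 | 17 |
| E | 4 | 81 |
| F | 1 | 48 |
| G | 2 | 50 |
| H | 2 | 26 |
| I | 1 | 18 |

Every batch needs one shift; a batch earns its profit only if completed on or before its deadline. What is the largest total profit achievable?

Take jobs in profit order; each goes to the latest open slot no later than its deadline.
By profit: E(d4,81), B(d4,79), A(d4,60), G(d2,50), F(d1,48), C(d1,41), H(d2,26), I(d1,18), D(d2,17)
E→slot 4; B→slot 3; A→slot 2; G→slot 1; F skipped; C skipped; H skipped; I skipped; D skipped.
Profit = 50 + 60 + 79 + 81 = 270

270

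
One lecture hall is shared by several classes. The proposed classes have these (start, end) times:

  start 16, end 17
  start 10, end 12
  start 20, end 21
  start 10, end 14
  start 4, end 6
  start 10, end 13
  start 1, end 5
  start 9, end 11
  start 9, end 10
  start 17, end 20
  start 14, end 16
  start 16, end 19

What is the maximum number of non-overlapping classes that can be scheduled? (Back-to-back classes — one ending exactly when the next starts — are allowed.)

7

Order by finish time; keep every interval that doesn't clash with the previous kept one.
Sorted by end: (1,5)  (4,6)  (9,10)  (9,11)  (10,12)  (10,13)  (10,14)  (14,16)  (16,17)  (16,19)  (17,20)  (20,21)
take (1,5); skip (4,6); take (9,10); skip (9,11); take (10,12); skip (10,14); take (14,16); take (16,17); take (17,20); take (20,21).
Selected 7 classes.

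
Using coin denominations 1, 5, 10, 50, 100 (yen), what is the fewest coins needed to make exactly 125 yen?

4

Greedy: take as many of the largest coin as possible, then repeat with the remainder.
125 − 1×100→25 − 2×10→5 − 1×5→0
Total coins = 1 + 2 + 1 = 4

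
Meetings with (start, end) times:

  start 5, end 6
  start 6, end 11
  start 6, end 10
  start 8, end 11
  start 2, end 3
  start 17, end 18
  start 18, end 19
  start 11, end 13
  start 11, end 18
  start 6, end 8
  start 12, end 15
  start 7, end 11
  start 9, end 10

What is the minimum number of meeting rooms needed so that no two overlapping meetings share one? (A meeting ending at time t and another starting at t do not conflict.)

5

starts: [2, 5, 6, 6, 6, 7, 8, 9, 11, 11, 12, 17, 18]
ends:   [3, 6, 8, 10, 10, 11, 11, 11, 13, 15, 18, 18, 19]
s2→1 e3→0 s5→1 e6→0 s6→1 s6→2 s6→3 s7→4 e8→3 s8→4 s9→5  — peak 5.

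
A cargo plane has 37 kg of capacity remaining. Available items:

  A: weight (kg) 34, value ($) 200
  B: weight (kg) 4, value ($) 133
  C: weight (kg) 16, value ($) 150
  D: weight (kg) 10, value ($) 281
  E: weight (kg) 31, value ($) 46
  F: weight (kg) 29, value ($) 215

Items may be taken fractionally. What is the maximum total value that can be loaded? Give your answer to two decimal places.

615.90

Ratios (sorted): B 33.25, D 28.10, C 9.38, F 7.41, A 5.88, E 1.48
take B (4 @ 133); take D (10 @ 281); take C (16 @ 150); take 7/29 of F → 51.90. Capacity used 37/37.
Total value = 615.90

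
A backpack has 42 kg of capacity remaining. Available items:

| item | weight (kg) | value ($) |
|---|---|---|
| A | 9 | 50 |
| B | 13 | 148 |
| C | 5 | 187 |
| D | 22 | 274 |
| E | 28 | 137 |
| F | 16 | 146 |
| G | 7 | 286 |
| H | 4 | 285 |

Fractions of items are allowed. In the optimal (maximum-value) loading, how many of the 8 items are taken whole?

Greedy by value/weight ratio, highest first.
Order: H (285/4=71.25) > G (286/7=40.86) > C (187/5=37.40) > D (274/22=12.45) > B (148/13=11.38) > F (146/16=9.12) > A (50/9=5.56) > E (137/28=4.89)
Fill: take H (4 @ 285) → take G (7 @ 286) → take C (5 @ 187) → take D (22 @ 274) → take 4/13 of B → 45.54; 42/42 used.
4 item(s) taken whole; one partial (take 4/13 of B).

4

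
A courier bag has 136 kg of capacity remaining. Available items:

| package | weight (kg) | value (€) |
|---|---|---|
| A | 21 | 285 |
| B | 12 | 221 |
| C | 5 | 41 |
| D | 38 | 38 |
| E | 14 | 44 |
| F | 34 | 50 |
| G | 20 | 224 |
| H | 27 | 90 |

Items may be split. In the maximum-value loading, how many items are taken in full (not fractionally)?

Greedy by value/weight ratio, highest first.
Order: B (221/12=18.42) > A (285/21=13.57) > G (224/20=11.20) > C (41/5=8.20) > H (90/27=3.33) > E (44/14=3.14) > F (50/34=1.47) > D (38/38=1.00)
Fill: take B (12 @ 221) → take A (21 @ 285) → take G (20 @ 224) → take C (5 @ 41) → take H (27 @ 90) → take E (14 @ 44) → take F (34 @ 50) → take 3/38 of D → 3.00; 136/136 used.
7 item(s) taken whole; one partial (take 3/38 of D).

7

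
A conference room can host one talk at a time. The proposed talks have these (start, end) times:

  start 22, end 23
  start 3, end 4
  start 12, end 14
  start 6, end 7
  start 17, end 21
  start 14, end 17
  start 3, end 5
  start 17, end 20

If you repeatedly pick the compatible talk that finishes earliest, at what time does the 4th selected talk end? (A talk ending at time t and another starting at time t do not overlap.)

Order by finish time; keep every interval that doesn't clash with the previous kept one.
By end time: (3,4), (3,5), (6,7), (12,14), (14,17), (17,20), (17,21), (22,23).
Pick (3,4); next start ≥ 4 → (6,7); next start ≥ 7 → (12,14); next start ≥ 14 → (14,17); next start ≥ 17 → (17,20); next start ≥ 20 → (22,23).
Selected: (3,4) (6,7) (12,14) (14,17) (17,20) (22,23)

17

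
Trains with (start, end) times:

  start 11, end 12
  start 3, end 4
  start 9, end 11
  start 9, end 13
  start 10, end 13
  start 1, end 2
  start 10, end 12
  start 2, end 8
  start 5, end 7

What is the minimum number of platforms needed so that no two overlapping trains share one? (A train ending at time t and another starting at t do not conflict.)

starts: [1, 2, 3, 5, 9, 9, 10, 10, 11]
ends:   [2, 4, 7, 8, 11, 12, 12, 13, 13]
s1→1 e2→0 s2→1 s3→2 e4→1 s5→2 e7→1 e8→0 s9→1 s9→2 s10→3 s10→4  — peak 4.

4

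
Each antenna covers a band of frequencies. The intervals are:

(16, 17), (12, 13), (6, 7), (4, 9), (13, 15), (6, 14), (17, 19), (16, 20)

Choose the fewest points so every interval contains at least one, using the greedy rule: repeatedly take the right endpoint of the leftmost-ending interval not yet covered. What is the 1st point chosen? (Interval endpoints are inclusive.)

7

By right end: [6,7]  [4,9]  [12,13]  [6,14]  [13,15]  [16,17]  [17,19]  [16,20]
[6,7] uncovered → point at 7; [12,13] uncovered → point at 13; [16,17] uncovered → point at 17.
Points: 7, 13, 17 (3 total).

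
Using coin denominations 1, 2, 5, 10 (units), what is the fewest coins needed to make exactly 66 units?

8

66 = 6×10 + 1×5 + 1×1
Total coins = 6 + 1 + 1 = 8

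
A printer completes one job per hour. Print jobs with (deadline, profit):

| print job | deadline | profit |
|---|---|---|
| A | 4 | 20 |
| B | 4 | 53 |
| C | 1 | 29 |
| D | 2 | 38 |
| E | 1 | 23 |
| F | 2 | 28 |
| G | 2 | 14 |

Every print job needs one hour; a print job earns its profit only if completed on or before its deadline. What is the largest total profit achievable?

Take jobs in profit order; each goes to the latest open slot no later than its deadline.
Profit order: B=53 D=38 C=29 F=28 E=23 A=20 G=14
Assign: B→slot 4, D→slot 2, C→slot 1, F skipped, E skipped, A→slot 3, G skipped.
Slots: [1:C] [2:D] [3:A] [4:B]
Profit = 29 + 38 + 20 + 53 = 140

140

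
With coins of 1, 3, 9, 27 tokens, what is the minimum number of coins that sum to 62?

6

62 = 2×27 + 2×3 + 2×1
Total coins = 2 + 2 + 2 = 6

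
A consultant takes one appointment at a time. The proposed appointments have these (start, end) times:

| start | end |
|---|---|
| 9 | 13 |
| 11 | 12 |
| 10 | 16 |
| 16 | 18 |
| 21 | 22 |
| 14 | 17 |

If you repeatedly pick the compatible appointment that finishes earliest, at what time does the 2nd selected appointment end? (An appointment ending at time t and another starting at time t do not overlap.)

By end time: (11,12), (9,13), (10,16), (14,17), (16,18), (21,22).
Pick (11,12); next start ≥ 12 → (14,17); next start ≥ 17 → (21,22).
Selected: (11,12) (14,17) (21,22)

17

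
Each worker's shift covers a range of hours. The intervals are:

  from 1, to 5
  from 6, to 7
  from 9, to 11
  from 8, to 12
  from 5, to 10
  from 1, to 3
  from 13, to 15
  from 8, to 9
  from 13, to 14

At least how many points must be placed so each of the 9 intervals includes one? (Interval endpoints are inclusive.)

4

Sorted: [1,3] [1,5] [6,7] [8,9] [5,10] [9,11] [8,12] [13,14] [13,15]
{[1,3],[1,5]} hit by 3; {[6,7]} hit by 7; {[8,9],[5,10],[9,11],[8,12]} hit by 9; {[13,14],[13,15]} hit by 14.
Points: 3, 7, 9, 14 (4 total).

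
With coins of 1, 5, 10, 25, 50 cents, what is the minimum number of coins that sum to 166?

166 − 3×50→16 − 1×10→6 − 1×5→1 − 1×1→0
Total coins = 3 + 1 + 1 + 1 = 6

6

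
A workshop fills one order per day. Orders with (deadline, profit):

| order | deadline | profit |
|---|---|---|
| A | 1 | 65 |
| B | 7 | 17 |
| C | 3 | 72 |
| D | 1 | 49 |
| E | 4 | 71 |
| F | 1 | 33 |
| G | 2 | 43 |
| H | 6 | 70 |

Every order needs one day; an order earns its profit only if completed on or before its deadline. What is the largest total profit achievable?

Profit order: C=72 E=71 H=70 A=65 D=49 G=43 F=33 B=17
Assign: C→slot 3, E→slot 4, H→slot 6, A→slot 1, D skipped, G→slot 2, F skipped, B→slot 7.
Slots: [1:A] [2:G] [3:C] [4:E] [6:H] [7:B]
Profit = 65 + 43 + 72 + 71 + 70 + 17 = 338

338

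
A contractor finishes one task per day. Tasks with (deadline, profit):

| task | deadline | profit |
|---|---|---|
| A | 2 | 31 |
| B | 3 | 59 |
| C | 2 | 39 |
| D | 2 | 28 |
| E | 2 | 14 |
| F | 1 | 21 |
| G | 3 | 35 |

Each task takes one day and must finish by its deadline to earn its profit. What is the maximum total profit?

Take jobs in profit order; each goes to the latest open slot no later than its deadline.
By profit: B(d3,59), C(d2,39), G(d3,35), A(d2,31), D(d2,28), F(d1,21), E(d2,14)
B→slot 3; C→slot 2; G→slot 1; A skipped; D skipped; F skipped; E skipped.
Profit = 35 + 39 + 59 = 133

133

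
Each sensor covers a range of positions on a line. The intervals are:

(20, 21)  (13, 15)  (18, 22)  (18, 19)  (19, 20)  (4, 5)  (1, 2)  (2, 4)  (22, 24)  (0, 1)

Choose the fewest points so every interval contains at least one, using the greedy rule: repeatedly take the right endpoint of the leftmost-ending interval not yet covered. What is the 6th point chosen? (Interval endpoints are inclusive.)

Process intervals by earliest right end; each time one isn't hit yet, stab at its right endpoint.
By right end: [0,1]  [1,2]  [2,4]  [4,5]  [13,15]  [18,19]  [19,20]  [20,21]  [18,22]  [22,24]
[0,1] uncovered → point at 1; [2,4] uncovered → point at 4; [13,15] uncovered → point at 15; [18,19] uncovered → point at 19; [20,21] uncovered → point at 21; [22,24] uncovered → point at 24.
Points: 1, 4, 15, 19, 21, 24 (6 total).

24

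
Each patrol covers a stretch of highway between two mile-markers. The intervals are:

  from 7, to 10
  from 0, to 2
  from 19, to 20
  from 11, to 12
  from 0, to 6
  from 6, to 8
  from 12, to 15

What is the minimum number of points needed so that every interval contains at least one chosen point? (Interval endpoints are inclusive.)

Process intervals by earliest right end; each time one isn't hit yet, stab at its right endpoint.
Sorted: [0,2] [0,6] [6,8] [7,10] [11,12] [12,15] [19,20]
{[0,2],[0,6]} hit by 2; {[6,8],[7,10]} hit by 8; {[11,12],[12,15]} hit by 12; {[19,20]} hit by 20.
Points: 2, 8, 12, 20 (4 total).

4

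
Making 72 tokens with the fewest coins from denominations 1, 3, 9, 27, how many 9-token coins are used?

Greedy: take as many of the largest coin as possible, then repeat with the remainder.
72 = 2×27 + 2×9
Count of 9: 2

2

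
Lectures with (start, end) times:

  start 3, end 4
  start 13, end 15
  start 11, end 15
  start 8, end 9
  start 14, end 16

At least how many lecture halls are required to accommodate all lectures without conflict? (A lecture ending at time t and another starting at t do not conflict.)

Count concurrent intervals with a sweep; the peak is the room count.
starts: [3, 8, 11, 13, 14]
ends:   [4, 9, 15, 15, 16]
s3→1 e4→0 s8→1 e9→0 s11→1 s13→2 s14→3  — peak 3.

3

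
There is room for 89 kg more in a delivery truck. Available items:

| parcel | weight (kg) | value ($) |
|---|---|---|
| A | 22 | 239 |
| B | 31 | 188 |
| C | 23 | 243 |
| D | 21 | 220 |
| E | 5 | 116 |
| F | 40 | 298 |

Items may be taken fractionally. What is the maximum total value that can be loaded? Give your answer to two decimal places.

Ratios (sorted): E 23.20, A 10.86, C 10.57, D 10.48, F 7.45, B 6.06
take E (5 @ 116); take A (22 @ 239); take C (23 @ 243); take D (21 @ 220); take 18/40 of F → 134.10. Capacity used 89/89.
Total value = 952.10

952.10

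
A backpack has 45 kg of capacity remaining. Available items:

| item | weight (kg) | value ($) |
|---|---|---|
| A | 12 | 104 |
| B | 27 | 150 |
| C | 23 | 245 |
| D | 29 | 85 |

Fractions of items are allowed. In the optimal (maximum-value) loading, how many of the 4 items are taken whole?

2

Order: C (245/23=10.65) > A (104/12=8.67) > B (150/27=5.56) > D (85/29=2.93)
Fill: take C (23 @ 245) → take A (12 @ 104) → take 10/27 of B → 55.56; 45/45 used.
2 item(s) taken whole; one partial (take 10/27 of B).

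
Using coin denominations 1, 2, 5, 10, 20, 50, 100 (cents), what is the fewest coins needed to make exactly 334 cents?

334 − 3×100→34 − 1×20→14 − 1×10→4 − 2×2→0
Total coins = 3 + 1 + 1 + 2 = 7

7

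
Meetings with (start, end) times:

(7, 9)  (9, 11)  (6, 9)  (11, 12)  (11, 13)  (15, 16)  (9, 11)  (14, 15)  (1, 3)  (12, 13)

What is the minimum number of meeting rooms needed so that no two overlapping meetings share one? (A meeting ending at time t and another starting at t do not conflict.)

Count concurrent intervals with a sweep; the peak is the room count.
Events (time:±→running): 1:+→1 3:-→0 6:+→1 7:+→2 … peak 2.

2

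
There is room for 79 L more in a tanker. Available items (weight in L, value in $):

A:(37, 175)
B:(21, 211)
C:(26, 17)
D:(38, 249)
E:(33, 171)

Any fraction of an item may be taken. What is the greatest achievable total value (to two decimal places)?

563.64

Ratios (sorted): B 10.05, D 6.55, E 5.18, A 4.73, C 0.65
take B (21 @ 211); take D (38 @ 249); take 20/33 of E → 103.64. Capacity used 79/79.
Total value = 563.64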